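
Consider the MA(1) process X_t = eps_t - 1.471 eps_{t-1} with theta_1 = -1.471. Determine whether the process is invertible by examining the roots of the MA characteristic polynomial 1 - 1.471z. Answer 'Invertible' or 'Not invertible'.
\text{Not invertible}

The MA(q) characteristic polynomial is P(z) = 1 - 1.471z.
Invertibility requires all roots to lie outside the unit circle, i.e. |z| > 1 for every root.
This is linear in z: 1 + (-1.471) z = 0  =>  z = -1/(-1.471) = 0.67981,  |z| = 0.67981.
Moduli of all roots: 0.6798.
All moduli strictly greater than 1? No.
Verdict: Not invertible.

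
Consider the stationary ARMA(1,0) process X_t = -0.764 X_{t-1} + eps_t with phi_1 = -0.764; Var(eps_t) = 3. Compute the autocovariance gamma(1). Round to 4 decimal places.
\gamma(1) = -5.5056

Multiply the model equation by X_{t-k} and take expectations. With theta_0 = psi_0 = 1 and psi_j the MA(infinity) weights, this gives
  gamma(k) - sum_i phi_i gamma(k-i) = c_k,
  c_k = sigma^2 * sum_{j=k..q} theta_j psi_{j-k}   (c_k = 0 for k > q),
using gamma(-m) = gamma(m).
Pure AR (q = 0): c_0 = sigma^2 = 3, c_k = 0 for k >= 1.
Equations for k = 0 and k = 1 (AR order 1):
  gamma(0) = phi_1 gamma(1) + c_0
  gamma(1) = phi_1 gamma(0) + c_1
Substituting the second into the first: gamma(0) (1 - phi_1^2) = c_0 + phi_1 c_1, so
  gamma(0) = c_0 / (1 - phi_1^2) = 3 / (1 - (-0.764)^2) = 3 / 0.416304 = 7.206272.
  gamma(1) = phi_1 gamma(0) = (-0.764)(7.206272) = -5.505592.
Therefore gamma(1) = -5.5056 (to 4 decimal places).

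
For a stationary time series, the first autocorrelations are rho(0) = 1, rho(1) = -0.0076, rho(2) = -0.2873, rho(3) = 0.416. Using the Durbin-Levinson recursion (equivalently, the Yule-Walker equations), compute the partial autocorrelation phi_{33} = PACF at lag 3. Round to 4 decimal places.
\phi_{33} = 0.4480

The PACF at lag k is phi_{kk}, the last component of the solution
to the Yule-Walker system G_k phi = r_k where
  (G_k)_{ij} = rho(|i - j|), (r_k)_i = rho(i), i,j = 1..k.
Equivalently, Durbin-Levinson gives phi_{kk} iteratively:
  phi_{11} = rho(1)
  phi_{kk} = [rho(k) - sum_{j=1..k-1} phi_{k-1,j} rho(k-j)]
            / [1 - sum_{j=1..k-1} phi_{k-1,j} rho(j)],
  phi_{k,j} = phi_{k-1,j} - phi_{kk} phi_{k-1,k-j},  j = 1..k-1.
Step k = 1:
  phi_11 = rho(1) = -0.0076.
Step k = 2:
  phi_22 = [rho(2) - phi_11 rho(1)] / [1 - phi_11 rho(1)] = [-0.2873 - (-0.0076)(-0.0076)] / [1 - (-0.0076)(-0.0076)]
         = -0.28735776 / 0.99994224 = -0.287374.
  Update: phi_21 = phi_11 - phi_22 phi_11 = -0.0076 - (-0.287374)(-0.0076) = -0.009784.
Step k = 3:
  phi_33 = [rho(3) - phi_21 rho(2) - phi_22 rho(1)] / [1 - phi_21 rho(1) - phi_22 rho(2)]
    numerator   = 0.416 - (-0.009784)(-0.2873) - (-0.287374)(-0.0076) = 0.411005
    denominator = 1 - (-0.009784)(-0.0076) - (-0.287374)(-0.2873) = 0.91736299
  phi_33 = 0.411005 / 0.91736299 = 0.448.
Therefore phi_{33} = 0.4480.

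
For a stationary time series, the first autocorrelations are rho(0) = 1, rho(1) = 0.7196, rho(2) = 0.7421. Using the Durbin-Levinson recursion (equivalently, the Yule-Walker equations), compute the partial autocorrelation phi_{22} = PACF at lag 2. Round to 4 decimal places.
\phi_{22} = 0.4651

The PACF at lag k is phi_{kk}, the last component of the solution
to the Yule-Walker system G_k phi = r_k where
  (G_k)_{ij} = rho(|i - j|), (r_k)_i = rho(i), i,j = 1..k.
Equivalently, Durbin-Levinson gives phi_{kk} iteratively:
  phi_{11} = rho(1)
  phi_{kk} = [rho(k) - sum_{j=1..k-1} phi_{k-1,j} rho(k-j)]
            / [1 - sum_{j=1..k-1} phi_{k-1,j} rho(j)],
  phi_{k,j} = phi_{k-1,j} - phi_{kk} phi_{k-1,k-j},  j = 1..k-1.
Step k = 1:
  phi_11 = rho(1) = 0.7196.
Step k = 2:
  phi_22 = [rho(2) - phi_11 rho(1)] / [1 - phi_11 rho(1)] = [0.7421 - (0.7196)(0.7196)] / [1 - (0.7196)(0.7196)]
         = 0.22427584 / 0.48217584 = 0.4651.
Therefore phi_{22} = 0.4651.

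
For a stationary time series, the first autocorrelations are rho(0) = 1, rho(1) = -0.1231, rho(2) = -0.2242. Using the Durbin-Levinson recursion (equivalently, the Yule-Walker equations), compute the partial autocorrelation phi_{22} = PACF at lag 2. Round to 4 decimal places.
\phi_{22} = -0.2430

The PACF at lag k is phi_{kk}, the last component of the solution
to the Yule-Walker system G_k phi = r_k where
  (G_k)_{ij} = rho(|i - j|), (r_k)_i = rho(i), i,j = 1..k.
Equivalently, Durbin-Levinson gives phi_{kk} iteratively:
  phi_{11} = rho(1)
  phi_{kk} = [rho(k) - sum_{j=1..k-1} phi_{k-1,j} rho(k-j)]
            / [1 - sum_{j=1..k-1} phi_{k-1,j} rho(j)],
  phi_{k,j} = phi_{k-1,j} - phi_{kk} phi_{k-1,k-j},  j = 1..k-1.
Step k = 1:
  phi_11 = rho(1) = -0.1231.
Step k = 2:
  phi_22 = [rho(2) - phi_11 rho(1)] / [1 - phi_11 rho(1)] = [-0.2242 - (-0.1231)(-0.1231)] / [1 - (-0.1231)(-0.1231)]
         = -0.23935361 / 0.98484639 = -0.243.
Therefore phi_{22} = -0.2430.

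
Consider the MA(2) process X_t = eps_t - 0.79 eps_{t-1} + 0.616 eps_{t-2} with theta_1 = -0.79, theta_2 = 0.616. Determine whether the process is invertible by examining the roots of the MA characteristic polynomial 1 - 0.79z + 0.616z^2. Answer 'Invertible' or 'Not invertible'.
\text{Invertible}

The MA(q) characteristic polynomial is P(z) = 1 - 0.79z + 0.616z^2.
Invertibility requires all roots to lie outside the unit circle, i.e. |z| > 1 for every root.
Set 1 + (-0.79) z + (0.616) z^2 = 0, i.e. a z^2 + b z + c = 0 with a = 0.616, b = -0.79, c = 1.
Discriminant D = b^2 - 4ac = (-0.79)^2 - 4*(0.616)*1 = 0.6241 - (2.464) = -1.8399.
D < 0, so the roots are the complex-conjugate pair z = (-b +/- i sqrt(-D)) / (2a) = 0.6412 +/- 1.101i.
For a conjugate pair |z|^2 = z * conj(z) = (product of roots) = c/a = 1/(0.616) = 1.623377, so |z| = sqrt(1.623377) = 1.2741 for both roots.
Moduli of all roots: 1.2741, 1.2741.
All moduli strictly greater than 1? Yes.
Verdict: Invertible.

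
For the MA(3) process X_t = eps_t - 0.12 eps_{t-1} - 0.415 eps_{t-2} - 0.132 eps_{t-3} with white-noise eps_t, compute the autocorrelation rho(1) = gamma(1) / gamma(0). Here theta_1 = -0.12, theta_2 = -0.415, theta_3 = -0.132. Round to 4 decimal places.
\rho(1) = -0.0128

For an MA(q) process with theta_0 = 1, the autocovariance is
  gamma(k) = sigma^2 * sum_{i=0..q-k} theta_i * theta_{i+k},
and rho(k) = gamma(k) / gamma(0). Sigma^2 cancels.
  numerator   = (1)*(-0.12) + (-0.12)*(-0.415) + (-0.415)*(-0.132) = -0.01542.
  denominator = (1)^2 + (-0.12)^2 + (-0.415)^2 + (-0.132)^2 = 1.204049.
  rho(1) = -0.01542 / 1.204049 = -0.0128.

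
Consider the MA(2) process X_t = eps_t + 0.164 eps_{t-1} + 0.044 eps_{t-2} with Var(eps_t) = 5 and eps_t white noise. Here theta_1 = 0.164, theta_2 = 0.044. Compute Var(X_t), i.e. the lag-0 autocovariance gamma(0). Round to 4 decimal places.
\gamma(0) = 5.1442

For an MA(q) process X_t = eps_t + sum_i theta_i eps_{t-i} with
Var(eps_t) = sigma^2, the variance is
  gamma(0) = sigma^2 * (1 + sum_i theta_i^2).
  sum_i theta_i^2 = (0.164)^2 + (0.044)^2 = 0.026896 + 0.001936 = 0.028832.
  gamma(0) = 5 * (1 + 0.028832) = 5 * 1.028832 = 5.14416, which rounds to 5.1442.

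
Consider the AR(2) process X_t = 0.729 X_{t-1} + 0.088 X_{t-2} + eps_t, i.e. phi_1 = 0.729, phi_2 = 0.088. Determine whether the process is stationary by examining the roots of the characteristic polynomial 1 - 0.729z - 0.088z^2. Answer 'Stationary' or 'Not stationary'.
\text{Stationary}

The AR(p) characteristic polynomial is P(z) = 1 - 0.729z - 0.088z^2.
Stationarity requires all roots to lie outside the unit circle, i.e. |z| > 1 for every root.
Set 1 + (-0.729) z + (-0.088) z^2 = 0, i.e. a z^2 + b z + c = 0 with a = -0.088, b = -0.729, c = 1.
Discriminant D = b^2 - 4ac = (-0.729)^2 - 4*(-0.088)*1 = 0.531441 - (-0.352) = 0.883441.
D >= 0, so the roots are real: z = (-b +/- sqrt(D)) / (2a) = (0.729 +/- 0.939915) / (-0.176).
  z_1 = (0.729 + 0.939915) / (-0.176) = -9.4825,   |z_1| = 9.4825.
  z_2 = (0.729 - 0.939915) / (-0.176) = 1.1984,   |z_2| = 1.1984.
Moduli of all roots: 9.4825, 1.1984.
All moduli strictly greater than 1? Yes.
Verdict: Stationary.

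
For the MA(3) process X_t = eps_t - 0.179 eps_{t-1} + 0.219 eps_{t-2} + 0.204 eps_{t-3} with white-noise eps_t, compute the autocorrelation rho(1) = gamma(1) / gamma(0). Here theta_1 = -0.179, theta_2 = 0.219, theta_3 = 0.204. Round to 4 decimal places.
\rho(1) = -0.1547

For an MA(q) process with theta_0 = 1, the autocovariance is
  gamma(k) = sigma^2 * sum_{i=0..q-k} theta_i * theta_{i+k},
and rho(k) = gamma(k) / gamma(0). Sigma^2 cancels.
  numerator   = (1)*(-0.179) + (-0.179)*(0.219) + (0.219)*(0.204) = -0.173525.
  denominator = (1)^2 + (-0.179)^2 + (0.219)^2 + (0.204)^2 = 1.121618.
  rho(1) = -0.173525 / 1.121618 = -0.1547.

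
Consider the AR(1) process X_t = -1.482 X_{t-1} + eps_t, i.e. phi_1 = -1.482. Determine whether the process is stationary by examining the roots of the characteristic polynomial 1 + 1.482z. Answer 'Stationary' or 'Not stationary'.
\text{Not stationary}

The AR(p) characteristic polynomial is P(z) = 1 + 1.482z.
Stationarity requires all roots to lie outside the unit circle, i.e. |z| > 1 for every root.
This is linear in z: 1 + (1.482) z = 0  =>  z = -1/(1.482) = -0.674764,  |z| = 0.674764.
Moduli of all roots: 0.6748.
All moduli strictly greater than 1? No.
Verdict: Not stationary.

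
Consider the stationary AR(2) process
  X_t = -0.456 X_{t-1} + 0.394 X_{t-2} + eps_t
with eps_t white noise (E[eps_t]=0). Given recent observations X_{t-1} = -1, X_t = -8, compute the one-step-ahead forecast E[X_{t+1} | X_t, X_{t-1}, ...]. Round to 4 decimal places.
E[X_{t+1} \mid \mathcal F_t] = 3.2540

For an AR(p) model X_t = c + sum_i phi_i X_{t-i} + eps_t, the
one-step-ahead conditional mean is
  E[X_{t+1} | X_t, ...] = c + sum_i phi_i X_{t+1-i}.
Substitute known values:
  E[X_{t+1} | ...] = (-0.456) * (-8) + (0.394) * (-1)
                   = 3.2540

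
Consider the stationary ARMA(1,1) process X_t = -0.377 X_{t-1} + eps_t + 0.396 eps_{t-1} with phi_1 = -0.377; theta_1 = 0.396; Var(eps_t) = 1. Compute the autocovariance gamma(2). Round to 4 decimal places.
\gamma(2) = -0.0071

Multiply the model equation by X_{t-k} and take expectations. With theta_0 = psi_0 = 1 and psi_j the MA(infinity) weights, this gives
  gamma(k) - sum_i phi_i gamma(k-i) = c_k,
  c_k = sigma^2 * sum_{j=k..q} theta_j psi_{j-k}   (c_k = 0 for k > q),
using gamma(-m) = gamma(m).
psi-weights needed (psi_j = theta_j + sum_i phi_i psi_{j-i}):
  psi_1 = theta_1 + phi_1 = 0.396 + (-0.377) = 0.019
Right-hand sides:
  c_0 = sigma^2 (1 + theta_1 psi_1) = 1 * (1 + (0.396)(0.019)) = 1 * 1.007524 = 1.007524
  c_1 = sigma^2 theta_1 = 1 * (0.396) = 0.396
  c_2 = 0
Equations for k = 0 and k = 1 (AR order 1):
  gamma(0) = phi_1 gamma(1) + c_0
  gamma(1) = phi_1 gamma(0) + c_1
Substituting the second into the first: gamma(0) (1 - phi_1^2) = c_0 + phi_1 c_1, so
  gamma(0) = (c_0 + phi_1 c_1) / (1 - phi_1^2) = (1.007524 + (-0.377)(0.396)) / (1 - (-0.377)^2) = 0.858232 / 0.857871 = 1.000421.
  gamma(1) = phi_1 gamma(0) + c_1 = (-0.377)(1.000421) + (0.396) = 0.018841.
For k = 2 (> q): gamma(2) = phi_1 gamma(1) = (-0.377)(0.018841) = -0.007103.
Therefore gamma(2) = -0.0071 (to 4 decimal places).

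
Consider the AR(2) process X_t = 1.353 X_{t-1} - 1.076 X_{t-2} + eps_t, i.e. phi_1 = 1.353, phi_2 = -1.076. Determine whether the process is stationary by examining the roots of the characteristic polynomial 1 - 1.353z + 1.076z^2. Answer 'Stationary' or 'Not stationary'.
\text{Not stationary}

The AR(p) characteristic polynomial is P(z) = 1 - 1.353z + 1.076z^2.
Stationarity requires all roots to lie outside the unit circle, i.e. |z| > 1 for every root.
Set 1 + (-1.353) z + (1.076) z^2 = 0, i.e. a z^2 + b z + c = 0 with a = 1.076, b = -1.353, c = 1.
Discriminant D = b^2 - 4ac = (-1.353)^2 - 4*(1.076)*1 = 1.830609 - (4.304) = -2.473391.
D < 0, so the roots are the complex-conjugate pair z = (-b +/- i sqrt(-D)) / (2a) = 0.6287 +/- 0.7308i.
For a conjugate pair |z|^2 = z * conj(z) = (product of roots) = c/a = 1/(1.076) = 0.929368, so |z| = sqrt(0.929368) = 0.964 for both roots.
Moduli of all roots: 0.9640, 0.9640.
All moduli strictly greater than 1? No.
Verdict: Not stationary.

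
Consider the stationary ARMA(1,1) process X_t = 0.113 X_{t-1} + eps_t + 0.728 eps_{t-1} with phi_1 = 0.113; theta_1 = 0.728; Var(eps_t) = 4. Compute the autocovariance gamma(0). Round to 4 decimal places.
\gamma(0) = 6.8657

Multiply the model equation by X_{t-k} and take expectations. With theta_0 = psi_0 = 1 and psi_j the MA(infinity) weights, this gives
  gamma(k) - sum_i phi_i gamma(k-i) = c_k,
  c_k = sigma^2 * sum_{j=k..q} theta_j psi_{j-k}   (c_k = 0 for k > q),
using gamma(-m) = gamma(m).
psi-weights needed (psi_j = theta_j + sum_i phi_i psi_{j-i}):
  psi_1 = theta_1 + phi_1 = 0.728 + (0.113) = 0.841
Right-hand sides:
  c_0 = sigma^2 (1 + theta_1 psi_1) = 4 * (1 + (0.728)(0.841)) = 4 * 1.612248 = 6.448992
  c_1 = sigma^2 theta_1 = 4 * (0.728) = 2.912
  c_2 = 0
Equations for k = 0 and k = 1 (AR order 1):
  gamma(0) = phi_1 gamma(1) + c_0
  gamma(1) = phi_1 gamma(0) + c_1
Substituting the second into the first: gamma(0) (1 - phi_1^2) = c_0 + phi_1 c_1, so
  gamma(0) = (c_0 + phi_1 c_1) / (1 - phi_1^2) = (6.448992 + (0.113)(2.912)) / (1 - (0.113)^2) = 6.778048 / 0.987231 = 6.865716.
Therefore gamma(0) = 6.8657 (to 4 decimal places).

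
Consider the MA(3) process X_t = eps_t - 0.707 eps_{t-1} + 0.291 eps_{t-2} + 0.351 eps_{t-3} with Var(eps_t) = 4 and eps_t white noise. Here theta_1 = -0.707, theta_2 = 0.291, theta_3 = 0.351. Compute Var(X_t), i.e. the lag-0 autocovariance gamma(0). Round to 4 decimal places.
\gamma(0) = 6.8309

For an MA(q) process X_t = eps_t + sum_i theta_i eps_{t-i} with
Var(eps_t) = sigma^2, the variance is
  gamma(0) = sigma^2 * (1 + sum_i theta_i^2).
  sum_i theta_i^2 = (-0.707)^2 + (0.291)^2 + (0.351)^2 = 0.499849 + 0.084681 + 0.123201 = 0.707731.
  gamma(0) = 4 * (1 + 0.707731) = 4 * 1.707731 = 6.830924, which rounds to 6.8309.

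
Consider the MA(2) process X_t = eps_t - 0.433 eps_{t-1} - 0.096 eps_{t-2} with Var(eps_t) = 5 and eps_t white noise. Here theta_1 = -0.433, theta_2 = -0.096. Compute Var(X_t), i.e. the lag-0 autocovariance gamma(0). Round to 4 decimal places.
\gamma(0) = 5.9835

For an MA(q) process X_t = eps_t + sum_i theta_i eps_{t-i} with
Var(eps_t) = sigma^2, the variance is
  gamma(0) = sigma^2 * (1 + sum_i theta_i^2).
  sum_i theta_i^2 = (-0.433)^2 + (-0.096)^2 = 0.187489 + 0.009216 = 0.196705.
  gamma(0) = 5 * (1 + 0.196705) = 5 * 1.196705 = 5.983525, which rounds to 5.9835.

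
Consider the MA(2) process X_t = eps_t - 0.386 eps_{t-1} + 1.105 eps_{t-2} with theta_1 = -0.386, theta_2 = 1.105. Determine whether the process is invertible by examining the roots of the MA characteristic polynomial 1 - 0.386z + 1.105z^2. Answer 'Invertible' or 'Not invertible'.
\text{Not invertible}

The MA(q) characteristic polynomial is P(z) = 1 - 0.386z + 1.105z^2.
Invertibility requires all roots to lie outside the unit circle, i.e. |z| > 1 for every root.
Set 1 + (-0.386) z + (1.105) z^2 = 0, i.e. a z^2 + b z + c = 0 with a = 1.105, b = -0.386, c = 1.
Discriminant D = b^2 - 4ac = (-0.386)^2 - 4*(1.105)*1 = 0.148996 - (4.42) = -4.271004.
D < 0, so the roots are the complex-conjugate pair z = (-b +/- i sqrt(-D)) / (2a) = 0.1747 +/- 0.9351i.
For a conjugate pair |z|^2 = z * conj(z) = (product of roots) = c/a = 1/(1.105) = 0.904977, so |z| = sqrt(0.904977) = 0.9513 for both roots.
Moduli of all roots: 0.9513, 0.9513.
All moduli strictly greater than 1? No.
Verdict: Not invertible.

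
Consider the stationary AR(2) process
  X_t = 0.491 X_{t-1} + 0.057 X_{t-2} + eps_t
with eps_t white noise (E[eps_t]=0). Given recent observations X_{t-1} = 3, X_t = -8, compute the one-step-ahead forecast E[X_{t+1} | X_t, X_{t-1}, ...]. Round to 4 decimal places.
E[X_{t+1} \mid \mathcal F_t] = -3.7570

For an AR(p) model X_t = c + sum_i phi_i X_{t-i} + eps_t, the
one-step-ahead conditional mean is
  E[X_{t+1} | X_t, ...] = c + sum_i phi_i X_{t+1-i}.
Substitute known values:
  E[X_{t+1} | ...] = (0.491) * (-8) + (0.057) * (3)
                   = -3.7570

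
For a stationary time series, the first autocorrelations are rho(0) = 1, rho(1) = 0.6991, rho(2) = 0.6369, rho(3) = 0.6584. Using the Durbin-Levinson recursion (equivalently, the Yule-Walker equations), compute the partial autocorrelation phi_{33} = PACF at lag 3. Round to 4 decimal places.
\phi_{33} = 0.2980

The PACF at lag k is phi_{kk}, the last component of the solution
to the Yule-Walker system G_k phi = r_k where
  (G_k)_{ij} = rho(|i - j|), (r_k)_i = rho(i), i,j = 1..k.
Equivalently, Durbin-Levinson gives phi_{kk} iteratively:
  phi_{11} = rho(1)
  phi_{kk} = [rho(k) - sum_{j=1..k-1} phi_{k-1,j} rho(k-j)]
            / [1 - sum_{j=1..k-1} phi_{k-1,j} rho(j)],
  phi_{k,j} = phi_{k-1,j} - phi_{kk} phi_{k-1,k-j},  j = 1..k-1.
Step k = 1:
  phi_11 = rho(1) = 0.6991.
Step k = 2:
  phi_22 = [rho(2) - phi_11 rho(1)] / [1 - phi_11 rho(1)] = [0.6369 - (0.6991)(0.6991)] / [1 - (0.6991)(0.6991)]
         = 0.14815919 / 0.51125919 = 0.289793.
  Update: phi_21 = phi_11 - phi_22 phi_11 = 0.6991 - (0.289793)(0.6991) = 0.496506.
Step k = 3:
  phi_33 = [rho(3) - phi_21 rho(2) - phi_22 rho(1)] / [1 - phi_21 rho(1) - phi_22 rho(2)]
    numerator   = 0.6584 - (0.496506)(0.6369) - (0.289793)(0.6991) = 0.1395813
    denominator = 1 - (0.496506)(0.6991) - (0.289793)(0.6369) = 0.46832374
  phi_33 = 0.1395813 / 0.46832374 = 0.298.
Therefore phi_{33} = 0.2980.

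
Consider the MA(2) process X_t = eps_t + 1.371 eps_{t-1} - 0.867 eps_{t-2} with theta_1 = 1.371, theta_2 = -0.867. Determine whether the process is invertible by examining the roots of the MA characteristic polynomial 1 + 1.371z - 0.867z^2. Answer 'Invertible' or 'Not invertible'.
\text{Not invertible}

The MA(q) characteristic polynomial is P(z) = 1 + 1.371z - 0.867z^2.
Invertibility requires all roots to lie outside the unit circle, i.e. |z| > 1 for every root.
Set 1 + (1.371) z + (-0.867) z^2 = 0, i.e. a z^2 + b z + c = 0 with a = -0.867, b = 1.371, c = 1.
Discriminant D = b^2 - 4ac = (1.371)^2 - 4*(-0.867)*1 = 1.879641 - (-3.468) = 5.347641.
D >= 0, so the roots are real: z = (-b +/- sqrt(D)) / (2a) = (-1.371 +/- 2.312497) / (-1.734).
  z_1 = (-1.371 + 2.312497) / (-1.734) = -0.543,   |z_1| = 0.543.
  z_2 = (-1.371 - 2.312497) / (-1.734) = 2.1243,   |z_2| = 2.1243.
Moduli of all roots: 0.5430, 2.1243.
All moduli strictly greater than 1? No.
Verdict: Not invertible.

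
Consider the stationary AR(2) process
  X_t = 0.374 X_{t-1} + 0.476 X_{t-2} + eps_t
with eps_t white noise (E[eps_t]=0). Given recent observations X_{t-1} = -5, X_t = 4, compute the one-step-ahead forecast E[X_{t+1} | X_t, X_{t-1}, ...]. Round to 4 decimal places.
E[X_{t+1} \mid \mathcal F_t] = -0.8840

For an AR(p) model X_t = c + sum_i phi_i X_{t-i} + eps_t, the
one-step-ahead conditional mean is
  E[X_{t+1} | X_t, ...] = c + sum_i phi_i X_{t+1-i}.
Substitute known values:
  E[X_{t+1} | ...] = (0.374) * (4) + (0.476) * (-5)
                   = -0.8840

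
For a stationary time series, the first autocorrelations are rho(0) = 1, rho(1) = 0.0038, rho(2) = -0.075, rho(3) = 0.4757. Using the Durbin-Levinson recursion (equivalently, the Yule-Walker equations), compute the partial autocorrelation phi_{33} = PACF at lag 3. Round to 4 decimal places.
\phi_{33} = 0.4790

The PACF at lag k is phi_{kk}, the last component of the solution
to the Yule-Walker system G_k phi = r_k where
  (G_k)_{ij} = rho(|i - j|), (r_k)_i = rho(i), i,j = 1..k.
Equivalently, Durbin-Levinson gives phi_{kk} iteratively:
  phi_{11} = rho(1)
  phi_{kk} = [rho(k) - sum_{j=1..k-1} phi_{k-1,j} rho(k-j)]
            / [1 - sum_{j=1..k-1} phi_{k-1,j} rho(j)],
  phi_{k,j} = phi_{k-1,j} - phi_{kk} phi_{k-1,k-j},  j = 1..k-1.
Step k = 1:
  phi_11 = rho(1) = 0.0038.
Step k = 2:
  phi_22 = [rho(2) - phi_11 rho(1)] / [1 - phi_11 rho(1)] = [-0.075 - (0.0038)(0.0038)] / [1 - (0.0038)(0.0038)]
         = -0.07501444 / 0.99998556 = -0.075016.
  Update: phi_21 = phi_11 - phi_22 phi_11 = 0.0038 - (-0.075016)(0.0038) = 0.004085.
Step k = 3:
  phi_33 = [rho(3) - phi_21 rho(2) - phi_22 rho(1)] / [1 - phi_21 rho(1) - phi_22 rho(2)]
    numerator   = 0.4757 - (0.004085)(-0.075) - (-0.075016)(0.0038) = 0.47629144
    denominator = 1 - (0.004085)(0.0038) - (-0.075016)(-0.075) = 0.99435831
  phi_33 = 0.47629144 / 0.99435831 = 0.479.
Therefore phi_{33} = 0.4790.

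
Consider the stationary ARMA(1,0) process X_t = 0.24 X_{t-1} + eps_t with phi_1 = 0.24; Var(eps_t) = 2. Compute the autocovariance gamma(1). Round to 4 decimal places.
\gamma(1) = 0.5093

Multiply the model equation by X_{t-k} and take expectations. With theta_0 = psi_0 = 1 and psi_j the MA(infinity) weights, this gives
  gamma(k) - sum_i phi_i gamma(k-i) = c_k,
  c_k = sigma^2 * sum_{j=k..q} theta_j psi_{j-k}   (c_k = 0 for k > q),
using gamma(-m) = gamma(m).
Pure AR (q = 0): c_0 = sigma^2 = 2, c_k = 0 for k >= 1.
Equations for k = 0 and k = 1 (AR order 1):
  gamma(0) = phi_1 gamma(1) + c_0
  gamma(1) = phi_1 gamma(0) + c_1
Substituting the second into the first: gamma(0) (1 - phi_1^2) = c_0 + phi_1 c_1, so
  gamma(0) = c_0 / (1 - phi_1^2) = 2 / (1 - (0.24)^2) = 2 / 0.9424 = 2.122241.
  gamma(1) = phi_1 gamma(0) = (0.24)(2.122241) = 0.509338.
Therefore gamma(1) = 0.5093 (to 4 decimal places).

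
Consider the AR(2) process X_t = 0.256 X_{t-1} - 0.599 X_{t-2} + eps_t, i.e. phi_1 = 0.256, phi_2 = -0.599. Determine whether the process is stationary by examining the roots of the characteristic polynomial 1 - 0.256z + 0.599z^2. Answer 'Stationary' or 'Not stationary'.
\text{Stationary}

The AR(p) characteristic polynomial is P(z) = 1 - 0.256z + 0.599z^2.
Stationarity requires all roots to lie outside the unit circle, i.e. |z| > 1 for every root.
Set 1 + (-0.256) z + (0.599) z^2 = 0, i.e. a z^2 + b z + c = 0 with a = 0.599, b = -0.256, c = 1.
Discriminant D = b^2 - 4ac = (-0.256)^2 - 4*(0.599)*1 = 0.065536 - (2.396) = -2.330464.
D < 0, so the roots are the complex-conjugate pair z = (-b +/- i sqrt(-D)) / (2a) = 0.2137 +/- 1.2743i.
For a conjugate pair |z|^2 = z * conj(z) = (product of roots) = c/a = 1/(0.599) = 1.669449, so |z| = sqrt(1.669449) = 1.2921 for both roots.
Moduli of all roots: 1.2921, 1.2921.
All moduli strictly greater than 1? Yes.
Verdict: Stationary.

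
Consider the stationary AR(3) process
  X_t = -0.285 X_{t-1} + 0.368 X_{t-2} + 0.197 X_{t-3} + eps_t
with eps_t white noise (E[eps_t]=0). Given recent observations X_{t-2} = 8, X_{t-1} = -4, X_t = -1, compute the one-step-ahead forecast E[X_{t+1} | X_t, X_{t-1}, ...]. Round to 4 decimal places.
E[X_{t+1} \mid \mathcal F_t] = 0.3890

For an AR(p) model X_t = c + sum_i phi_i X_{t-i} + eps_t, the
one-step-ahead conditional mean is
  E[X_{t+1} | X_t, ...] = c + sum_i phi_i X_{t+1-i}.
Substitute known values:
  E[X_{t+1} | ...] = (-0.285) * (-1) + (0.368) * (-4) + (0.197) * (8)
                   = 0.3890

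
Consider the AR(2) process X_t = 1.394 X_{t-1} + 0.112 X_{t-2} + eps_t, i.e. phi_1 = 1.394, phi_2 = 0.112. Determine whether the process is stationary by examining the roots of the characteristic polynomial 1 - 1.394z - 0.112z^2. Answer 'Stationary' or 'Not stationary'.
\text{Not stationary}

The AR(p) characteristic polynomial is P(z) = 1 - 1.394z - 0.112z^2.
Stationarity requires all roots to lie outside the unit circle, i.e. |z| > 1 for every root.
Set 1 + (-1.394) z + (-0.112) z^2 = 0, i.e. a z^2 + b z + c = 0 with a = -0.112, b = -1.394, c = 1.
Discriminant D = b^2 - 4ac = (-1.394)^2 - 4*(-0.112)*1 = 1.943236 - (-0.448) = 2.391236.
D >= 0, so the roots are real: z = (-b +/- sqrt(D)) / (2a) = (1.394 +/- 1.546362) / (-0.224).
  z_1 = (1.394 + 1.546362) / (-0.224) = -13.1266,   |z_1| = 13.1266.
  z_2 = (1.394 - 1.546362) / (-0.224) = 0.6802,   |z_2| = 0.6802.
Moduli of all roots: 13.1266, 0.6802.
All moduli strictly greater than 1? No.
Verdict: Not stationary.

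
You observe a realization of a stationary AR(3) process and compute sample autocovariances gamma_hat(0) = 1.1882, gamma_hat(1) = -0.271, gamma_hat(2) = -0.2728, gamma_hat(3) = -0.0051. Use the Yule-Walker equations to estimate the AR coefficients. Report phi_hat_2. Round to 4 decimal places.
\hat\phi_{2} = -0.3450

The Yule-Walker equations for an AR(p) process read, in matrix form,
  Gamma_p phi = r_p,   with   (Gamma_p)_{ij} = gamma(|i - j|),
                       (r_p)_i = gamma(i),   i,j = 1..p.
Substitute the sample gammas (Toeplitz matrix and right-hand side of size 3):
  Gamma_p = [[1.1882, -0.271, -0.2728], [-0.271, 1.1882, -0.271], [-0.2728, -0.271, 1.1882]]
  r_p     = [-0.271, -0.2728, -0.0051]
Written out (R1..R3):
  (R1) 1.1882 phi_1 - 0.271 phi_2 - 0.2728 phi_3 = -0.271
  (R2) -0.271 phi_1 + 1.1882 phi_2 - 0.271 phi_3 = -0.2728
  (R3) -0.2728 phi_1 - 0.271 phi_2 + 1.1882 phi_3 = -0.0051
Gaussian elimination:
  R2 <- R2 - (-0.271/1.1882) R1 = R2 - (-0.228076) R1:  1.126391 phi_2 - 0.333219 phi_3 = -0.334609
  R3 <- R3 - (-0.2728/1.1882) R1 = R3 - (-0.229591) R1:  -0.333219 phi_2 + 1.125568 phi_3 = -0.067319
  R3 <- R3 - (-0.333219/1.126391) R2 = R3 - (-0.295829) R2:  1.026992 phi_3 = -0.166306
Back-substitution:
  phi_hat_3 = -0.166306 / 1.026992 = -0.161935
  phi_hat_2 = (-0.334609 - (-0.333219)(-0.161935)) / 1.126391 = -0.344968
  phi_hat_1 = (-0.271 - (-0.271)(-0.344968) - (-0.2728)(-0.161935)) / 1.1882 = -0.343934
So phi_hat = [-0.3439, -0.3450, -0.1619].
Therefore phi_hat_2 = -0.3450.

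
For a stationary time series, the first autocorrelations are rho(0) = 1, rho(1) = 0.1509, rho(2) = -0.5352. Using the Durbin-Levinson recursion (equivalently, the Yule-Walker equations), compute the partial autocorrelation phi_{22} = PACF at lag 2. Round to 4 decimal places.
\phi_{22} = -0.5710

The PACF at lag k is phi_{kk}, the last component of the solution
to the Yule-Walker system G_k phi = r_k where
  (G_k)_{ij} = rho(|i - j|), (r_k)_i = rho(i), i,j = 1..k.
Equivalently, Durbin-Levinson gives phi_{kk} iteratively:
  phi_{11} = rho(1)
  phi_{kk} = [rho(k) - sum_{j=1..k-1} phi_{k-1,j} rho(k-j)]
            / [1 - sum_{j=1..k-1} phi_{k-1,j} rho(j)],
  phi_{k,j} = phi_{k-1,j} - phi_{kk} phi_{k-1,k-j},  j = 1..k-1.
Step k = 1:
  phi_11 = rho(1) = 0.1509.
Step k = 2:
  phi_22 = [rho(2) - phi_11 rho(1)] / [1 - phi_11 rho(1)] = [-0.5352 - (0.1509)(0.1509)] / [1 - (0.1509)(0.1509)]
         = -0.55797081 / 0.97722919 = -0.571.
Therefore phi_{22} = -0.5710.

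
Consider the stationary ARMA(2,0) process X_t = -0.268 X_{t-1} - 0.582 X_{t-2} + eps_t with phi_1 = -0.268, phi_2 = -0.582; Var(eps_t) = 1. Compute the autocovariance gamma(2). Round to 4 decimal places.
\gamma(2) = -0.8354

Multiply the model equation by X_{t-k} and take expectations. With theta_0 = psi_0 = 1 and psi_j the MA(infinity) weights, this gives
  gamma(k) - sum_i phi_i gamma(k-i) = c_k,
  c_k = sigma^2 * sum_{j=k..q} theta_j psi_{j-k}   (c_k = 0 for k > q),
using gamma(-m) = gamma(m).
Pure AR (q = 0): c_0 = sigma^2 = 1, c_k = 0 for k >= 1.
Equations for k = 0, 1, 2 (AR order 2, c_2 = 0):
  (E0) gamma(0) = phi_1 gamma(1) + phi_2 gamma(2) + c_0
  (E1) gamma(1) = phi_1 gamma(0) + phi_2 gamma(1) + c_1
  (E2) gamma(2) = phi_1 gamma(1) + phi_2 gamma(0)
From (E1): gamma(1) = A gamma(0) + B with
  A = phi_1 / (1 - phi_2) = -0.268 / 1.582 = -0.169406,   B = c_1 / (1 - phi_2) = 0 / 1.582 = 0.
Insert (E2) into (E0): gamma(0) (1 - phi_2^2) = phi_1 (1 + phi_2) gamma(1) + c_0.
  phi_1 (1 + phi_2) = (-0.268)(0.418) = -0.112024,   1 - phi_2^2 = 0.661276.
Replace gamma(1) by A gamma(0) + B and collect gamma(0):
  gamma(0) [0.661276 - (-0.112024)(-0.169406)] = c_0 = 1
  gamma(0) * 0.642298 = 1
  gamma(0) = 1 / 0.642298 = 1.556909.
  gamma(1) = A gamma(0) = (-0.169406)(1.556909) = -0.263749.
  gamma(2) = phi_1 gamma(1) + phi_2 gamma(0) = (-0.268)(-0.263749) + (-0.582)(1.556909) = -0.835436.
Therefore gamma(2) = -0.8354 (to 4 decimal places).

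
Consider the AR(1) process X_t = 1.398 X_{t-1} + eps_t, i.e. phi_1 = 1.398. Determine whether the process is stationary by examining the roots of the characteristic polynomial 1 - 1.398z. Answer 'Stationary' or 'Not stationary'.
\text{Not stationary}

The AR(p) characteristic polynomial is P(z) = 1 - 1.398z.
Stationarity requires all roots to lie outside the unit circle, i.e. |z| > 1 for every root.
This is linear in z: 1 + (-1.398) z = 0  =>  z = -1/(-1.398) = 0.715308,  |z| = 0.715308.
Moduli of all roots: 0.7153.
All moduli strictly greater than 1? No.
Verdict: Not stationary.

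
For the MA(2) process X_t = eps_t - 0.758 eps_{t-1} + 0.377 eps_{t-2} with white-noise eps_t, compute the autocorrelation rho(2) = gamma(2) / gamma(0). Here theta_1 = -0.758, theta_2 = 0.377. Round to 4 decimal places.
\rho(2) = 0.2196

For an MA(q) process with theta_0 = 1, the autocovariance is
  gamma(k) = sigma^2 * sum_{i=0..q-k} theta_i * theta_{i+k},
and rho(k) = gamma(k) / gamma(0). Sigma^2 cancels.
  numerator   = (1)*(0.377) = 0.377.
  denominator = (1)^2 + (-0.758)^2 + (0.377)^2 = 1.716693.
  rho(2) = 0.377 / 1.716693 = 0.2196.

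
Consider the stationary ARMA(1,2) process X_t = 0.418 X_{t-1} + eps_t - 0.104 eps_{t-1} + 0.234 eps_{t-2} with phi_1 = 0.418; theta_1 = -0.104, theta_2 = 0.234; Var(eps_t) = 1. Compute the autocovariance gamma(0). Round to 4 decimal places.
\gamma(0) = 1.2602

Multiply the model equation by X_{t-k} and take expectations. With theta_0 = psi_0 = 1 and psi_j the MA(infinity) weights, this gives
  gamma(k) - sum_i phi_i gamma(k-i) = c_k,
  c_k = sigma^2 * sum_{j=k..q} theta_j psi_{j-k}   (c_k = 0 for k > q),
using gamma(-m) = gamma(m).
psi-weights needed (psi_j = theta_j + sum_i phi_i psi_{j-i}):
  psi_1 = theta_1 + phi_1 = -0.104 + (0.418) = 0.314
  psi_2 = theta_2 + phi_1 psi_1 = 0.234 + (0.418)(0.314) = 0.365252
Right-hand sides:
  c_0 = sigma^2 (1 + theta_1 psi_1 + theta_2 psi_2) = 1 * (1 + (-0.104)(0.314) + (0.234)(0.365252)) = 1 * 1.052813 = 1.052813
  c_1 = sigma^2 (theta_1 + theta_2 psi_1) = 1 * (-0.104 + (0.234)(0.314)) = -0.030524
  c_2 = sigma^2 theta_2 = 1 * (0.234) = 0.234
Equations for k = 0 and k = 1 (AR order 1):
  gamma(0) = phi_1 gamma(1) + c_0
  gamma(1) = phi_1 gamma(0) + c_1
Substituting the second into the first: gamma(0) (1 - phi_1^2) = c_0 + phi_1 c_1, so
  gamma(0) = (c_0 + phi_1 c_1) / (1 - phi_1^2) = (1.052813 + (0.418)(-0.030524)) / (1 - (0.418)^2) = 1.040054 / 0.825276 = 1.26025.
Therefore gamma(0) = 1.2602 (to 4 decimal places).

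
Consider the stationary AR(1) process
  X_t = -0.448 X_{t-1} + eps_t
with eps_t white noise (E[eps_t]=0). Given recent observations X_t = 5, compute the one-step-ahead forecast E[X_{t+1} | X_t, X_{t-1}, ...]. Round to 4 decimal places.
E[X_{t+1} \mid \mathcal F_t] = -2.2400

For an AR(p) model X_t = c + sum_i phi_i X_{t-i} + eps_t, the
one-step-ahead conditional mean is
  E[X_{t+1} | X_t, ...] = c + sum_i phi_i X_{t+1-i}.
Substitute known values:
  E[X_{t+1} | ...] = (-0.448) * (5)
                   = -2.2400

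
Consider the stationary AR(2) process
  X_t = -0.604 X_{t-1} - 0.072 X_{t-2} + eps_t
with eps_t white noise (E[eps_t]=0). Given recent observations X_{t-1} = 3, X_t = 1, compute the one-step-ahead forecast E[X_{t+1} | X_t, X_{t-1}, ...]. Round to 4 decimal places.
E[X_{t+1} \mid \mathcal F_t] = -0.8200

For an AR(p) model X_t = c + sum_i phi_i X_{t-i} + eps_t, the
one-step-ahead conditional mean is
  E[X_{t+1} | X_t, ...] = c + sum_i phi_i X_{t+1-i}.
Substitute known values:
  E[X_{t+1} | ...] = (-0.604) * (1) + (-0.072) * (3)
                   = -0.8200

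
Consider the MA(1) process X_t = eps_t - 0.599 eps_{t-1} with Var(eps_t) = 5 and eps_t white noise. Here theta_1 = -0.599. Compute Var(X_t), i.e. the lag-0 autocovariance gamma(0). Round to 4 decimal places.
\gamma(0) = 6.7940

For an MA(q) process X_t = eps_t + sum_i theta_i eps_{t-i} with
Var(eps_t) = sigma^2, the variance is
  gamma(0) = sigma^2 * (1 + sum_i theta_i^2).
  sum_i theta_i^2 = (-0.599)^2 = 0.358801.
  gamma(0) = 5 * (1 + 0.358801) = 5 * 1.358801 = 6.794005, which rounds to 6.7940.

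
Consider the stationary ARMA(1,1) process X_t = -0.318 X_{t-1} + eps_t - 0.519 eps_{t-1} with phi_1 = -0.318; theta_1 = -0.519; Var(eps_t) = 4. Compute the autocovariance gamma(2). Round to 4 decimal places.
\gamma(2) = 1.3799

Multiply the model equation by X_{t-k} and take expectations. With theta_0 = psi_0 = 1 and psi_j the MA(infinity) weights, this gives
  gamma(k) - sum_i phi_i gamma(k-i) = c_k,
  c_k = sigma^2 * sum_{j=k..q} theta_j psi_{j-k}   (c_k = 0 for k > q),
using gamma(-m) = gamma(m).
psi-weights needed (psi_j = theta_j + sum_i phi_i psi_{j-i}):
  psi_1 = theta_1 + phi_1 = -0.519 + (-0.318) = -0.837
Right-hand sides:
  c_0 = sigma^2 (1 + theta_1 psi_1) = 4 * (1 + (-0.519)(-0.837)) = 4 * 1.434403 = 5.737612
  c_1 = sigma^2 theta_1 = 4 * (-0.519) = -2.076
  c_2 = 0
Equations for k = 0 and k = 1 (AR order 1):
  gamma(0) = phi_1 gamma(1) + c_0
  gamma(1) = phi_1 gamma(0) + c_1
Substituting the second into the first: gamma(0) (1 - phi_1^2) = c_0 + phi_1 c_1, so
  gamma(0) = (c_0 + phi_1 c_1) / (1 - phi_1^2) = (5.737612 + (-0.318)(-2.076)) / (1 - (-0.318)^2) = 6.39778 / 0.898876 = 7.117533.
  gamma(1) = phi_1 gamma(0) + c_1 = (-0.318)(7.117533) + (-2.076) = -4.339376.
For k = 2 (> q): gamma(2) = phi_1 gamma(1) = (-0.318)(-4.339376) = 1.379921.
Therefore gamma(2) = 1.3799 (to 4 decimal places).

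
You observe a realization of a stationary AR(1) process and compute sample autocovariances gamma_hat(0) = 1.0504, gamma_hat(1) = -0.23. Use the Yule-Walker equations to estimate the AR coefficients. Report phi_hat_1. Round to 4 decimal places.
\hat\phi_{1} = -0.2190

The Yule-Walker equations for an AR(p) process read, in matrix form,
  Gamma_p phi = r_p,   with   (Gamma_p)_{ij} = gamma(|i - j|),
                       (r_p)_i = gamma(i),   i,j = 1..p.
Substitute the sample gammas (Toeplitz matrix and right-hand side of size 1):
  Gamma_p = [[1.0504]]
  r_p     = [-0.23]
With p = 1 this is the single equation gamma(0) phi_1 = gamma(1):
  phi_hat_1 = gamma(1) / gamma(0) = -0.23 / 1.0504 = -0.2190.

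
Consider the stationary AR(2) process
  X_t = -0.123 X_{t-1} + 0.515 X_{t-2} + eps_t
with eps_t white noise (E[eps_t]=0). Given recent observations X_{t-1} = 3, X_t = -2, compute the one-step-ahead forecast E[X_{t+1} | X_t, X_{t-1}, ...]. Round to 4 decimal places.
E[X_{t+1} \mid \mathcal F_t] = 1.7910

For an AR(p) model X_t = c + sum_i phi_i X_{t-i} + eps_t, the
one-step-ahead conditional mean is
  E[X_{t+1} | X_t, ...] = c + sum_i phi_i X_{t+1-i}.
Substitute known values:
  E[X_{t+1} | ...] = (-0.123) * (-2) + (0.515) * (3)
                   = 1.7910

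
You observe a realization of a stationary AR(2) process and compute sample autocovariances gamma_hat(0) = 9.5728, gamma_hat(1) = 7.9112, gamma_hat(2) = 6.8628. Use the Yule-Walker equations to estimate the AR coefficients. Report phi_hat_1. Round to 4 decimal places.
\hat\phi_{1} = 0.7380

The Yule-Walker equations for an AR(p) process read, in matrix form,
  Gamma_p phi = r_p,   with   (Gamma_p)_{ij} = gamma(|i - j|),
                       (r_p)_i = gamma(i),   i,j = 1..p.
Substitute the sample gammas (Toeplitz matrix and right-hand side of size 2):
  Gamma_p = [[9.5728, 7.9112], [7.9112, 9.5728]]
  r_p     = [7.9112, 6.8628]
Written out:
  9.5728 phi_1 + 7.9112 phi_2 = 7.9112
  7.9112 phi_1 + 9.5728 phi_2 = 6.8628
Solve by Cramer's rule:
  det = gamma(0)^2 - gamma(1)^2 = (9.5728)^2 - (7.9112)^2 = 91.63849984 - 62.58708544 = 29.0514144
  phi_hat_1 = [gamma(1) gamma(0) - gamma(1) gamma(2)] / det = [(7.9112)(9.5728) - (7.9112)(6.8628)] / 29.0514144 = 21.439352 / 29.0514144 = 0.738
  phi_hat_2 = [gamma(0) gamma(2) - gamma(1)^2] / det = [(9.5728)(6.8628) - (7.9112)^2] / 29.0514144 = 3.1091264 / 29.0514144 = 0.107
So phi_hat = [0.7380, 0.1070].
Therefore phi_hat_1 = 0.7380.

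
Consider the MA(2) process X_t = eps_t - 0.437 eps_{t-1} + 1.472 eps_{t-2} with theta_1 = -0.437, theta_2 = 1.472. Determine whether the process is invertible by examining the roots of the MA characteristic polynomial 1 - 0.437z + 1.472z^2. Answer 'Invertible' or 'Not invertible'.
\text{Not invertible}

The MA(q) characteristic polynomial is P(z) = 1 - 0.437z + 1.472z^2.
Invertibility requires all roots to lie outside the unit circle, i.e. |z| > 1 for every root.
Set 1 + (-0.437) z + (1.472) z^2 = 0, i.e. a z^2 + b z + c = 0 with a = 1.472, b = -0.437, c = 1.
Discriminant D = b^2 - 4ac = (-0.437)^2 - 4*(1.472)*1 = 0.190969 - (5.888) = -5.697031.
D < 0, so the roots are the complex-conjugate pair z = (-b +/- i sqrt(-D)) / (2a) = 0.1484 +/- 0.8107i.
For a conjugate pair |z|^2 = z * conj(z) = (product of roots) = c/a = 1/(1.472) = 0.679348, so |z| = sqrt(0.679348) = 0.8242 for both roots.
Moduli of all roots: 0.8242, 0.8242.
All moduli strictly greater than 1? No.
Verdict: Not invertible.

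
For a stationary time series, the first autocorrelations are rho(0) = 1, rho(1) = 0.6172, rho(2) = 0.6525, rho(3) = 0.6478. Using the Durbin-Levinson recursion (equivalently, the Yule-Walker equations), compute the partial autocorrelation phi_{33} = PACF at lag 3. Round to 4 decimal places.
\phi_{33} = 0.3020

The PACF at lag k is phi_{kk}, the last component of the solution
to the Yule-Walker system G_k phi = r_k where
  (G_k)_{ij} = rho(|i - j|), (r_k)_i = rho(i), i,j = 1..k.
Equivalently, Durbin-Levinson gives phi_{kk} iteratively:
  phi_{11} = rho(1)
  phi_{kk} = [rho(k) - sum_{j=1..k-1} phi_{k-1,j} rho(k-j)]
            / [1 - sum_{j=1..k-1} phi_{k-1,j} rho(j)],
  phi_{k,j} = phi_{k-1,j} - phi_{kk} phi_{k-1,k-j},  j = 1..k-1.
Step k = 1:
  phi_11 = rho(1) = 0.6172.
Step k = 2:
  phi_22 = [rho(2) - phi_11 rho(1)] / [1 - phi_11 rho(1)] = [0.6525 - (0.6172)(0.6172)] / [1 - (0.6172)(0.6172)]
         = 0.27156416 / 0.61906416 = 0.438669.
  Update: phi_21 = phi_11 - phi_22 phi_11 = 0.6172 - (0.438669)(0.6172) = 0.346454.
Step k = 3:
  phi_33 = [rho(3) - phi_21 rho(2) - phi_22 rho(1)] / [1 - phi_21 rho(1) - phi_22 rho(2)]
    numerator   = 0.6478 - (0.346454)(0.6525) - (0.438669)(0.6172) = 0.15099262
    denominator = 1 - (0.346454)(0.6172) - (0.438669)(0.6525) = 0.49993742
  phi_33 = 0.15099262 / 0.49993742 = 0.302.
Therefore phi_{33} = 0.3020.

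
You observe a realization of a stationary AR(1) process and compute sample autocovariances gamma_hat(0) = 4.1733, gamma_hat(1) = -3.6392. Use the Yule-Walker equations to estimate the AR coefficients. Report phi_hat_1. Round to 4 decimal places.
\hat\phi_{1} = -0.8720

The Yule-Walker equations for an AR(p) process read, in matrix form,
  Gamma_p phi = r_p,   with   (Gamma_p)_{ij} = gamma(|i - j|),
                       (r_p)_i = gamma(i),   i,j = 1..p.
Substitute the sample gammas (Toeplitz matrix and right-hand side of size 1):
  Gamma_p = [[4.1733]]
  r_p     = [-3.6392]
With p = 1 this is the single equation gamma(0) phi_1 = gamma(1):
  phi_hat_1 = gamma(1) / gamma(0) = -3.6392 / 4.1733 = -0.8720.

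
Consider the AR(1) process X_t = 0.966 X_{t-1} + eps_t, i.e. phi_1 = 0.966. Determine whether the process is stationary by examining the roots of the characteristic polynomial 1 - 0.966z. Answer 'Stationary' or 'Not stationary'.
\text{Stationary}

The AR(p) characteristic polynomial is P(z) = 1 - 0.966z.
Stationarity requires all roots to lie outside the unit circle, i.e. |z| > 1 for every root.
This is linear in z: 1 + (-0.966) z = 0  =>  z = -1/(-0.966) = 1.035197,  |z| = 1.035197.
Moduli of all roots: 1.0352.
All moduli strictly greater than 1? Yes.
Verdict: Stationary.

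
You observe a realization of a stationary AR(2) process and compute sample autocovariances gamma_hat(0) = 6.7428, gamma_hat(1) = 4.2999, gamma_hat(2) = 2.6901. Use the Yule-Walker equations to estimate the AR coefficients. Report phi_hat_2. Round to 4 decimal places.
\hat\phi_{2} = -0.0130

The Yule-Walker equations for an AR(p) process read, in matrix form,
  Gamma_p phi = r_p,   with   (Gamma_p)_{ij} = gamma(|i - j|),
                       (r_p)_i = gamma(i),   i,j = 1..p.
Substitute the sample gammas (Toeplitz matrix and right-hand side of size 2):
  Gamma_p = [[6.7428, 4.2999], [4.2999, 6.7428]]
  r_p     = [4.2999, 2.6901]
Written out:
  6.7428 phi_1 + 4.2999 phi_2 = 4.2999
  4.2999 phi_1 + 6.7428 phi_2 = 2.6901
Solve by Cramer's rule:
  det = gamma(0)^2 - gamma(1)^2 = (6.7428)^2 - (4.2999)^2 = 45.46535184 - 18.48914001 = 26.97621183
  phi_hat_1 = [gamma(1) gamma(0) - gamma(1) gamma(2)] / det = [(4.2999)(6.7428) - (4.2999)(2.6901)] / 26.97621183 = 17.42620473 / 26.97621183 = 0.646
  phi_hat_2 = [gamma(0) gamma(2) - gamma(1)^2] / det = [(6.7428)(2.6901) - (4.2999)^2] / 26.97621183 = -0.35033373 / 26.97621183 = -0.013
So phi_hat = [0.6460, -0.0130].
Therefore phi_hat_2 = -0.0130.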